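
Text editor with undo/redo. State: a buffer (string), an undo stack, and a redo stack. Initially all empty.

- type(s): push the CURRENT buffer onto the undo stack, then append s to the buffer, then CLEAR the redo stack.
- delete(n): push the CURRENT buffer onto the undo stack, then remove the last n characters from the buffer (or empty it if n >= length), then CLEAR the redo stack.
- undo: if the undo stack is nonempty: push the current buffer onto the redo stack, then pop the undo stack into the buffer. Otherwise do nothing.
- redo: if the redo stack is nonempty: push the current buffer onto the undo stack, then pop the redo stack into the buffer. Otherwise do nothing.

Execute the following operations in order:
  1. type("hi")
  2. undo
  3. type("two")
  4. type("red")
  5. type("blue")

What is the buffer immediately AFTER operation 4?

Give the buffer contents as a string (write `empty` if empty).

After op 1 (type): buf='hi' undo_depth=1 redo_depth=0
After op 2 (undo): buf='(empty)' undo_depth=0 redo_depth=1
After op 3 (type): buf='two' undo_depth=1 redo_depth=0
After op 4 (type): buf='twored' undo_depth=2 redo_depth=0

Answer: twored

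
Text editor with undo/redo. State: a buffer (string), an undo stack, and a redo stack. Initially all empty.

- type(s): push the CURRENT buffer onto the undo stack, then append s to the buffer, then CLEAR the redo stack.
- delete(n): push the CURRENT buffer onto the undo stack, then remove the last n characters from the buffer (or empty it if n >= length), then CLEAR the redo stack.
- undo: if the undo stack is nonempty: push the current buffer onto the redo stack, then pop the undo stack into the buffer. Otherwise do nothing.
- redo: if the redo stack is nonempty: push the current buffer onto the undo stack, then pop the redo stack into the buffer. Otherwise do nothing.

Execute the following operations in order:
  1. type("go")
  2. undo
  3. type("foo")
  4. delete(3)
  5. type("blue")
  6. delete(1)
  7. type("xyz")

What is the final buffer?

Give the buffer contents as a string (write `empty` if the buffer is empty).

After op 1 (type): buf='go' undo_depth=1 redo_depth=0
After op 2 (undo): buf='(empty)' undo_depth=0 redo_depth=1
After op 3 (type): buf='foo' undo_depth=1 redo_depth=0
After op 4 (delete): buf='(empty)' undo_depth=2 redo_depth=0
After op 5 (type): buf='blue' undo_depth=3 redo_depth=0
After op 6 (delete): buf='blu' undo_depth=4 redo_depth=0
After op 7 (type): buf='bluxyz' undo_depth=5 redo_depth=0

Answer: bluxyz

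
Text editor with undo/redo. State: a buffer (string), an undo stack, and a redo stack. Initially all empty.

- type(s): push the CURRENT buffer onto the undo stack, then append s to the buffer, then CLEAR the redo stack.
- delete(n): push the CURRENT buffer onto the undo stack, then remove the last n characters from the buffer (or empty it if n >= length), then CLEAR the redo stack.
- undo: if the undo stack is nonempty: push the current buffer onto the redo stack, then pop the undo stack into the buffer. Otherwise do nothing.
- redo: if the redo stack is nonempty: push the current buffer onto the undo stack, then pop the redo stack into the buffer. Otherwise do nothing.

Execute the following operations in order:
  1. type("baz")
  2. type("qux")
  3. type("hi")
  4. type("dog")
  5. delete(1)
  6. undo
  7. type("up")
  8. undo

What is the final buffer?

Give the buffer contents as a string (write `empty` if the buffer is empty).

After op 1 (type): buf='baz' undo_depth=1 redo_depth=0
After op 2 (type): buf='bazqux' undo_depth=2 redo_depth=0
After op 3 (type): buf='bazquxhi' undo_depth=3 redo_depth=0
After op 4 (type): buf='bazquxhidog' undo_depth=4 redo_depth=0
After op 5 (delete): buf='bazquxhido' undo_depth=5 redo_depth=0
After op 6 (undo): buf='bazquxhidog' undo_depth=4 redo_depth=1
After op 7 (type): buf='bazquxhidogup' undo_depth=5 redo_depth=0
After op 8 (undo): buf='bazquxhidog' undo_depth=4 redo_depth=1

Answer: bazquxhidog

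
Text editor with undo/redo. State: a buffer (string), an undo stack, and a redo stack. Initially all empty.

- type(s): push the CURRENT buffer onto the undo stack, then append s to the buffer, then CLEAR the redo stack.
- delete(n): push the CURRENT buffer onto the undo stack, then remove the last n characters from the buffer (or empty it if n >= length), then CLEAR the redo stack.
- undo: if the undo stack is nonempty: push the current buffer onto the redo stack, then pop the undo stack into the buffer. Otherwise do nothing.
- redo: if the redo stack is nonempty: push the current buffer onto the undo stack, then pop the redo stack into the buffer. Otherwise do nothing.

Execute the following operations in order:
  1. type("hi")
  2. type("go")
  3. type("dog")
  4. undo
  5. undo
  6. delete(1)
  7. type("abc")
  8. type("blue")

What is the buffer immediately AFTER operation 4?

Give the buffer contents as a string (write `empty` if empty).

After op 1 (type): buf='hi' undo_depth=1 redo_depth=0
After op 2 (type): buf='higo' undo_depth=2 redo_depth=0
After op 3 (type): buf='higodog' undo_depth=3 redo_depth=0
After op 4 (undo): buf='higo' undo_depth=2 redo_depth=1

Answer: higo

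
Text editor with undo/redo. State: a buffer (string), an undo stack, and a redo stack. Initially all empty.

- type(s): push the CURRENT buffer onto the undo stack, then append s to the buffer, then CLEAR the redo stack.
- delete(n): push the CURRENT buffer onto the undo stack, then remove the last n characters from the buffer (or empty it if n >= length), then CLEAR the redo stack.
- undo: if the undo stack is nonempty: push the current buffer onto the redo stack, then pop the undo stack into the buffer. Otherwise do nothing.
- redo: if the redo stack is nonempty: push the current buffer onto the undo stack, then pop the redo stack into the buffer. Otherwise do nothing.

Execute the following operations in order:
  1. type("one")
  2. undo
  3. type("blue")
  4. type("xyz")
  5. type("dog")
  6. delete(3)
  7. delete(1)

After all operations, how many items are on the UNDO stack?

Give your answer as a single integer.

Answer: 5

Derivation:
After op 1 (type): buf='one' undo_depth=1 redo_depth=0
After op 2 (undo): buf='(empty)' undo_depth=0 redo_depth=1
After op 3 (type): buf='blue' undo_depth=1 redo_depth=0
After op 4 (type): buf='bluexyz' undo_depth=2 redo_depth=0
After op 5 (type): buf='bluexyzdog' undo_depth=3 redo_depth=0
After op 6 (delete): buf='bluexyz' undo_depth=4 redo_depth=0
After op 7 (delete): buf='bluexy' undo_depth=5 redo_depth=0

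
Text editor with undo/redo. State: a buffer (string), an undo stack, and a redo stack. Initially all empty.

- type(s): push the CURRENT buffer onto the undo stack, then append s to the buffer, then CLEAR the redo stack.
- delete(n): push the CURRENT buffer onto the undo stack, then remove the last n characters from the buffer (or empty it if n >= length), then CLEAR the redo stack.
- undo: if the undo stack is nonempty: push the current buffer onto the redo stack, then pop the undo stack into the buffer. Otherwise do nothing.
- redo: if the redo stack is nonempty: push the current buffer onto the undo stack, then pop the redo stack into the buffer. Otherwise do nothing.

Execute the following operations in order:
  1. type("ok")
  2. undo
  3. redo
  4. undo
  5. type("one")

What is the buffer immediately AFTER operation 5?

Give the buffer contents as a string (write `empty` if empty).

Answer: one

Derivation:
After op 1 (type): buf='ok' undo_depth=1 redo_depth=0
After op 2 (undo): buf='(empty)' undo_depth=0 redo_depth=1
After op 3 (redo): buf='ok' undo_depth=1 redo_depth=0
After op 4 (undo): buf='(empty)' undo_depth=0 redo_depth=1
After op 5 (type): buf='one' undo_depth=1 redo_depth=0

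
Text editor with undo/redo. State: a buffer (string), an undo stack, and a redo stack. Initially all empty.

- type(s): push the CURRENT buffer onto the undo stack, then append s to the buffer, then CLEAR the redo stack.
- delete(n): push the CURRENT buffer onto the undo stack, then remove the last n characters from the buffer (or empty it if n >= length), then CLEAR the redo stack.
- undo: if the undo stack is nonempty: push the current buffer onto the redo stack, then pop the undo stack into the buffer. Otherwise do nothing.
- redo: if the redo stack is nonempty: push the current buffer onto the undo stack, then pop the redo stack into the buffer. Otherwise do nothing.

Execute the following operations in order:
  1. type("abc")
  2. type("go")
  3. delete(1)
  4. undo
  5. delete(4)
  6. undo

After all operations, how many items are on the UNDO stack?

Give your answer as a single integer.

Answer: 2

Derivation:
After op 1 (type): buf='abc' undo_depth=1 redo_depth=0
After op 2 (type): buf='abcgo' undo_depth=2 redo_depth=0
After op 3 (delete): buf='abcg' undo_depth=3 redo_depth=0
After op 4 (undo): buf='abcgo' undo_depth=2 redo_depth=1
After op 5 (delete): buf='a' undo_depth=3 redo_depth=0
After op 6 (undo): buf='abcgo' undo_depth=2 redo_depth=1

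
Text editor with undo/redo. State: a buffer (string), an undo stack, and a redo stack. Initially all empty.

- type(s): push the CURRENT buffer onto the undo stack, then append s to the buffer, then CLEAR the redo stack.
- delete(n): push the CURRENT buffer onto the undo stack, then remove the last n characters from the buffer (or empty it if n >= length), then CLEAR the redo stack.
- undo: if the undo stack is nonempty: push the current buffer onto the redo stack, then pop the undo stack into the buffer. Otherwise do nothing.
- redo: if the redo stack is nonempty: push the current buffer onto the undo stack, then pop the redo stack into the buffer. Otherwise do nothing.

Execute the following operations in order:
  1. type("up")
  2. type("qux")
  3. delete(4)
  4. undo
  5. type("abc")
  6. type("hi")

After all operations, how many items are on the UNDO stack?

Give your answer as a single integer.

After op 1 (type): buf='up' undo_depth=1 redo_depth=0
After op 2 (type): buf='upqux' undo_depth=2 redo_depth=0
After op 3 (delete): buf='u' undo_depth=3 redo_depth=0
After op 4 (undo): buf='upqux' undo_depth=2 redo_depth=1
After op 5 (type): buf='upquxabc' undo_depth=3 redo_depth=0
After op 6 (type): buf='upquxabchi' undo_depth=4 redo_depth=0

Answer: 4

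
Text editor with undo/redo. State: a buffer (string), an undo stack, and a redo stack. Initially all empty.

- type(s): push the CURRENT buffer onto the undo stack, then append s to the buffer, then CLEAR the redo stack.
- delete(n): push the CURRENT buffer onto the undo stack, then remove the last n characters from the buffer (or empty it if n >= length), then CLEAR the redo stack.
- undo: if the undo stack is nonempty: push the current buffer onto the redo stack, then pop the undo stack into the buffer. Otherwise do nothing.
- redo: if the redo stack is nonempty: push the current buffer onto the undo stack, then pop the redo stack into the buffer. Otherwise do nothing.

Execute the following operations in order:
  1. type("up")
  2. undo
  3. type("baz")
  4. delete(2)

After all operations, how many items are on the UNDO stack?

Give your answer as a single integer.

After op 1 (type): buf='up' undo_depth=1 redo_depth=0
After op 2 (undo): buf='(empty)' undo_depth=0 redo_depth=1
After op 3 (type): buf='baz' undo_depth=1 redo_depth=0
After op 4 (delete): buf='b' undo_depth=2 redo_depth=0

Answer: 2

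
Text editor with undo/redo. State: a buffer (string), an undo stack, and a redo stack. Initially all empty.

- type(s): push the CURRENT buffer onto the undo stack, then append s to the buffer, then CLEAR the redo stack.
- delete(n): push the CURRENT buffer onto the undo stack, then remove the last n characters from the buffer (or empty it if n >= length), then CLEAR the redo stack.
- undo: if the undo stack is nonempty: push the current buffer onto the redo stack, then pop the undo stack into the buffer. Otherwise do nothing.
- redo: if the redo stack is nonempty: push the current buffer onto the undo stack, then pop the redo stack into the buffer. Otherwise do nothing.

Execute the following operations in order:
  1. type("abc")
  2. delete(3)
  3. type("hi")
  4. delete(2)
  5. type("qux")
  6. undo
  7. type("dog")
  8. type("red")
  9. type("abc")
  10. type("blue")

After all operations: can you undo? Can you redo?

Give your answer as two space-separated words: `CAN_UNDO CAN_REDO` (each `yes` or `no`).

Answer: yes no

Derivation:
After op 1 (type): buf='abc' undo_depth=1 redo_depth=0
After op 2 (delete): buf='(empty)' undo_depth=2 redo_depth=0
After op 3 (type): buf='hi' undo_depth=3 redo_depth=0
After op 4 (delete): buf='(empty)' undo_depth=4 redo_depth=0
After op 5 (type): buf='qux' undo_depth=5 redo_depth=0
After op 6 (undo): buf='(empty)' undo_depth=4 redo_depth=1
After op 7 (type): buf='dog' undo_depth=5 redo_depth=0
After op 8 (type): buf='dogred' undo_depth=6 redo_depth=0
After op 9 (type): buf='dogredabc' undo_depth=7 redo_depth=0
After op 10 (type): buf='dogredabcblue' undo_depth=8 redo_depth=0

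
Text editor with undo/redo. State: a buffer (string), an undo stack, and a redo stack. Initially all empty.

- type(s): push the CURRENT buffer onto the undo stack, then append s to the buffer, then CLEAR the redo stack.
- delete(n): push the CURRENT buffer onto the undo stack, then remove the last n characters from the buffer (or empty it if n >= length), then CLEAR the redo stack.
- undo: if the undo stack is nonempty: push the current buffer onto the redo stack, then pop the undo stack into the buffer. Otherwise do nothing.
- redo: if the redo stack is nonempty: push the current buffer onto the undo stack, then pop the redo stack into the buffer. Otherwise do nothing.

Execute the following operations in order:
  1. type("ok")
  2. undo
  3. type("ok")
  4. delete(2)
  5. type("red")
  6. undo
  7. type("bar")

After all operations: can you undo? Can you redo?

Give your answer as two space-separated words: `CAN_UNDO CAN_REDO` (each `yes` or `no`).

After op 1 (type): buf='ok' undo_depth=1 redo_depth=0
After op 2 (undo): buf='(empty)' undo_depth=0 redo_depth=1
After op 3 (type): buf='ok' undo_depth=1 redo_depth=0
After op 4 (delete): buf='(empty)' undo_depth=2 redo_depth=0
After op 5 (type): buf='red' undo_depth=3 redo_depth=0
After op 6 (undo): buf='(empty)' undo_depth=2 redo_depth=1
After op 7 (type): buf='bar' undo_depth=3 redo_depth=0

Answer: yes no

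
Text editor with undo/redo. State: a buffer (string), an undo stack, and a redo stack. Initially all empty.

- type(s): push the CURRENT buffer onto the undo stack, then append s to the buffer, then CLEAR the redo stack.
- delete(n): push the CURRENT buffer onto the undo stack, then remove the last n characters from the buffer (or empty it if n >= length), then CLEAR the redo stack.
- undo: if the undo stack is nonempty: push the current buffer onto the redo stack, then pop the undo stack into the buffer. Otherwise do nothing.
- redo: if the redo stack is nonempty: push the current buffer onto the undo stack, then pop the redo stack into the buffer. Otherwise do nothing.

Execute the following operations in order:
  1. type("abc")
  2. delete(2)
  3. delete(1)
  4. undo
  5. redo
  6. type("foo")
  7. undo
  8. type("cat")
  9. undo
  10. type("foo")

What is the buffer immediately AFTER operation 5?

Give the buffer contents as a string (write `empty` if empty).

Answer: empty

Derivation:
After op 1 (type): buf='abc' undo_depth=1 redo_depth=0
After op 2 (delete): buf='a' undo_depth=2 redo_depth=0
After op 3 (delete): buf='(empty)' undo_depth=3 redo_depth=0
After op 4 (undo): buf='a' undo_depth=2 redo_depth=1
After op 5 (redo): buf='(empty)' undo_depth=3 redo_depth=0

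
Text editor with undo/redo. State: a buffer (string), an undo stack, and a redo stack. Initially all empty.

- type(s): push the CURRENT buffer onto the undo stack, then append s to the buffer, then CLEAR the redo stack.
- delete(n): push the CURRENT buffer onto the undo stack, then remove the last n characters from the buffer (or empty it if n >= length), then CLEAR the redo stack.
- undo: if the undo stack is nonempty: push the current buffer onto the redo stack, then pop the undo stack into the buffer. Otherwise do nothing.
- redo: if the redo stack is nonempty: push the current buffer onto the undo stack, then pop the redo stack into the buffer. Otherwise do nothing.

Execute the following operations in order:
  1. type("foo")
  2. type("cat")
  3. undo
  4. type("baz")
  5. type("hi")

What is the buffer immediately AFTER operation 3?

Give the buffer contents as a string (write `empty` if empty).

After op 1 (type): buf='foo' undo_depth=1 redo_depth=0
After op 2 (type): buf='foocat' undo_depth=2 redo_depth=0
After op 3 (undo): buf='foo' undo_depth=1 redo_depth=1

Answer: foo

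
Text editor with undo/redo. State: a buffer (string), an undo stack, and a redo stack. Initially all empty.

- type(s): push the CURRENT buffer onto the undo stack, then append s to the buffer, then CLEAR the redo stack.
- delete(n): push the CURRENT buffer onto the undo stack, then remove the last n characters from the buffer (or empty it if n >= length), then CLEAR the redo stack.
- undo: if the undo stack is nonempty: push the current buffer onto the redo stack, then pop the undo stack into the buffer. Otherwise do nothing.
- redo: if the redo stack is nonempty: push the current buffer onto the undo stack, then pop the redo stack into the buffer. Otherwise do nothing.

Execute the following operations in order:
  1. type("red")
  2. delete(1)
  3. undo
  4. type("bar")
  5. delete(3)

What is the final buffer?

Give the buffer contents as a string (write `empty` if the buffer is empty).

After op 1 (type): buf='red' undo_depth=1 redo_depth=0
After op 2 (delete): buf='re' undo_depth=2 redo_depth=0
After op 3 (undo): buf='red' undo_depth=1 redo_depth=1
After op 4 (type): buf='redbar' undo_depth=2 redo_depth=0
After op 5 (delete): buf='red' undo_depth=3 redo_depth=0

Answer: red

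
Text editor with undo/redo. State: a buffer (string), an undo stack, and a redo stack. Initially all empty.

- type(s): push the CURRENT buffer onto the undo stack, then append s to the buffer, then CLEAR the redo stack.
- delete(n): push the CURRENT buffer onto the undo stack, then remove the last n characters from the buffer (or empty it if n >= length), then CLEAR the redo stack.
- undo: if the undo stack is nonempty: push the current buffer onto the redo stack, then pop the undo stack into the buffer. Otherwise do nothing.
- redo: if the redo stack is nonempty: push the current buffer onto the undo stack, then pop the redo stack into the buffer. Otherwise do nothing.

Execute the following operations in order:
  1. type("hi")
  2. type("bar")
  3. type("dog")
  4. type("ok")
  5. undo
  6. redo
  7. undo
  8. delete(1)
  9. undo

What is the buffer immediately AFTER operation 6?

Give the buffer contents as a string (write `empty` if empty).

Answer: hibardogok

Derivation:
After op 1 (type): buf='hi' undo_depth=1 redo_depth=0
After op 2 (type): buf='hibar' undo_depth=2 redo_depth=0
After op 3 (type): buf='hibardog' undo_depth=3 redo_depth=0
After op 4 (type): buf='hibardogok' undo_depth=4 redo_depth=0
After op 5 (undo): buf='hibardog' undo_depth=3 redo_depth=1
After op 6 (redo): buf='hibardogok' undo_depth=4 redo_depth=0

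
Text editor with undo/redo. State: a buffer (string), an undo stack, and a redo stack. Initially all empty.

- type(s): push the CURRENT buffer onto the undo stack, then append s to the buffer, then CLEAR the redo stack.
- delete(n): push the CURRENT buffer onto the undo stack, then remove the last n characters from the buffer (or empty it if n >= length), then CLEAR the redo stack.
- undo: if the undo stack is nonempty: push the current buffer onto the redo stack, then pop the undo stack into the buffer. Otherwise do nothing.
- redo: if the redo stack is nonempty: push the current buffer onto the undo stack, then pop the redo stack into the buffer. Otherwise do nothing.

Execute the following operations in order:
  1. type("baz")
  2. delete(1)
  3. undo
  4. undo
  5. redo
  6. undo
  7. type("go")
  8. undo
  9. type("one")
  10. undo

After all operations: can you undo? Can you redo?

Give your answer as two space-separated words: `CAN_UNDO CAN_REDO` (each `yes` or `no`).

Answer: no yes

Derivation:
After op 1 (type): buf='baz' undo_depth=1 redo_depth=0
After op 2 (delete): buf='ba' undo_depth=2 redo_depth=0
After op 3 (undo): buf='baz' undo_depth=1 redo_depth=1
After op 4 (undo): buf='(empty)' undo_depth=0 redo_depth=2
After op 5 (redo): buf='baz' undo_depth=1 redo_depth=1
After op 6 (undo): buf='(empty)' undo_depth=0 redo_depth=2
After op 7 (type): buf='go' undo_depth=1 redo_depth=0
After op 8 (undo): buf='(empty)' undo_depth=0 redo_depth=1
After op 9 (type): buf='one' undo_depth=1 redo_depth=0
After op 10 (undo): buf='(empty)' undo_depth=0 redo_depth=1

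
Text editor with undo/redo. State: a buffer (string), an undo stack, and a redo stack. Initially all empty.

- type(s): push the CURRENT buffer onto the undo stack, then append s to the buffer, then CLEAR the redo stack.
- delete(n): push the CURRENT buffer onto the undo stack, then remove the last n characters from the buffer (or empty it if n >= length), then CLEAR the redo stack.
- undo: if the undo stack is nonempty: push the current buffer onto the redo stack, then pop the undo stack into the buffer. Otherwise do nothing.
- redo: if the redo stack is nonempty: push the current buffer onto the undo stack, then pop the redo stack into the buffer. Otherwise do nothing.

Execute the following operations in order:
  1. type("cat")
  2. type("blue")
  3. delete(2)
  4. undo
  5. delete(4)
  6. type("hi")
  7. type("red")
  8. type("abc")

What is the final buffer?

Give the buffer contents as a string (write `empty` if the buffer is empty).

Answer: cathiredabc

Derivation:
After op 1 (type): buf='cat' undo_depth=1 redo_depth=0
After op 2 (type): buf='catblue' undo_depth=2 redo_depth=0
After op 3 (delete): buf='catbl' undo_depth=3 redo_depth=0
After op 4 (undo): buf='catblue' undo_depth=2 redo_depth=1
After op 5 (delete): buf='cat' undo_depth=3 redo_depth=0
After op 6 (type): buf='cathi' undo_depth=4 redo_depth=0
After op 7 (type): buf='cathired' undo_depth=5 redo_depth=0
After op 8 (type): buf='cathiredabc' undo_depth=6 redo_depth=0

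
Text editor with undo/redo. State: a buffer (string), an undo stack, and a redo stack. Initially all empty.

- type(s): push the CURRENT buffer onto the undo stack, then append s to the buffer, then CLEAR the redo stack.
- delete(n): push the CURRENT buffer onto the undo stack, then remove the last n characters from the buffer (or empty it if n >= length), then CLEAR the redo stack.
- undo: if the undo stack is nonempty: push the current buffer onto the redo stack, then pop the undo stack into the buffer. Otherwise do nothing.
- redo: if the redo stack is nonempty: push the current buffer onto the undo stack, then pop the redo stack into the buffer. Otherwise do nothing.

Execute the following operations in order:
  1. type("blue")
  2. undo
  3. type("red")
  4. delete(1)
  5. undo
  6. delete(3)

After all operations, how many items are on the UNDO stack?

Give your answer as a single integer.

After op 1 (type): buf='blue' undo_depth=1 redo_depth=0
After op 2 (undo): buf='(empty)' undo_depth=0 redo_depth=1
After op 3 (type): buf='red' undo_depth=1 redo_depth=0
After op 4 (delete): buf='re' undo_depth=2 redo_depth=0
After op 5 (undo): buf='red' undo_depth=1 redo_depth=1
After op 6 (delete): buf='(empty)' undo_depth=2 redo_depth=0

Answer: 2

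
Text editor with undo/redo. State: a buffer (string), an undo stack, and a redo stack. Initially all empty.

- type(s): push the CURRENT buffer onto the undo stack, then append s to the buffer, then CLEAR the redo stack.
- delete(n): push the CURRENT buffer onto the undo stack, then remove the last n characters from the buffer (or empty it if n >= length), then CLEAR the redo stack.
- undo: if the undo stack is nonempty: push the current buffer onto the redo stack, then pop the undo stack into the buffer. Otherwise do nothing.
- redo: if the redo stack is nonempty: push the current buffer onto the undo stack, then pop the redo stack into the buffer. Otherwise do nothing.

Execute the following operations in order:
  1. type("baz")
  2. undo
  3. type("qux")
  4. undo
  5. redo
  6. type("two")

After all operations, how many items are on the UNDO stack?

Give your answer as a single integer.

Answer: 2

Derivation:
After op 1 (type): buf='baz' undo_depth=1 redo_depth=0
After op 2 (undo): buf='(empty)' undo_depth=0 redo_depth=1
After op 3 (type): buf='qux' undo_depth=1 redo_depth=0
After op 4 (undo): buf='(empty)' undo_depth=0 redo_depth=1
After op 5 (redo): buf='qux' undo_depth=1 redo_depth=0
After op 6 (type): buf='quxtwo' undo_depth=2 redo_depth=0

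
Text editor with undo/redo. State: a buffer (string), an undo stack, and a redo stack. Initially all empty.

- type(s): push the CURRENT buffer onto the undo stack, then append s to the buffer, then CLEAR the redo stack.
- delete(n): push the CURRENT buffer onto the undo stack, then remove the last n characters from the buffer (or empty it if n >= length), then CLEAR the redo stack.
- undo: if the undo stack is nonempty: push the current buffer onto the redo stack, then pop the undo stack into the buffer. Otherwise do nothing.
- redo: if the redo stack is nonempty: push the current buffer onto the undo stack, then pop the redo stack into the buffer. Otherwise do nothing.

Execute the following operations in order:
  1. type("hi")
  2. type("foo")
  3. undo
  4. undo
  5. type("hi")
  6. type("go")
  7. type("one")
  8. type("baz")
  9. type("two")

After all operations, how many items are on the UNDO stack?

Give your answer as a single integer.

After op 1 (type): buf='hi' undo_depth=1 redo_depth=0
After op 2 (type): buf='hifoo' undo_depth=2 redo_depth=0
After op 3 (undo): buf='hi' undo_depth=1 redo_depth=1
After op 4 (undo): buf='(empty)' undo_depth=0 redo_depth=2
After op 5 (type): buf='hi' undo_depth=1 redo_depth=0
After op 6 (type): buf='higo' undo_depth=2 redo_depth=0
After op 7 (type): buf='higoone' undo_depth=3 redo_depth=0
After op 8 (type): buf='higoonebaz' undo_depth=4 redo_depth=0
After op 9 (type): buf='higoonebaztwo' undo_depth=5 redo_depth=0

Answer: 5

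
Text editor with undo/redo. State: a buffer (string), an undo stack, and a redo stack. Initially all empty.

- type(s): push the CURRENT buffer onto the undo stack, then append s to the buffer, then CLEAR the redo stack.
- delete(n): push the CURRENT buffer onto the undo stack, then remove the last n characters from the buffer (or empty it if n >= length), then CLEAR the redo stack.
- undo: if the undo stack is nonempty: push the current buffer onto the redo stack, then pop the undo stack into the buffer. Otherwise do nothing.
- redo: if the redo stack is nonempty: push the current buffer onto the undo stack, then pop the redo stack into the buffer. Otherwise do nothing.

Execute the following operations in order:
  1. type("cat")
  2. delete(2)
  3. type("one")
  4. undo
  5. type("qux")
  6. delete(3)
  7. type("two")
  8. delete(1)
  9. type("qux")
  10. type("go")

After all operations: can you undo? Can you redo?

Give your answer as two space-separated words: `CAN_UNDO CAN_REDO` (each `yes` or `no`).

After op 1 (type): buf='cat' undo_depth=1 redo_depth=0
After op 2 (delete): buf='c' undo_depth=2 redo_depth=0
After op 3 (type): buf='cone' undo_depth=3 redo_depth=0
After op 4 (undo): buf='c' undo_depth=2 redo_depth=1
After op 5 (type): buf='cqux' undo_depth=3 redo_depth=0
After op 6 (delete): buf='c' undo_depth=4 redo_depth=0
After op 7 (type): buf='ctwo' undo_depth=5 redo_depth=0
After op 8 (delete): buf='ctw' undo_depth=6 redo_depth=0
After op 9 (type): buf='ctwqux' undo_depth=7 redo_depth=0
After op 10 (type): buf='ctwquxgo' undo_depth=8 redo_depth=0

Answer: yes no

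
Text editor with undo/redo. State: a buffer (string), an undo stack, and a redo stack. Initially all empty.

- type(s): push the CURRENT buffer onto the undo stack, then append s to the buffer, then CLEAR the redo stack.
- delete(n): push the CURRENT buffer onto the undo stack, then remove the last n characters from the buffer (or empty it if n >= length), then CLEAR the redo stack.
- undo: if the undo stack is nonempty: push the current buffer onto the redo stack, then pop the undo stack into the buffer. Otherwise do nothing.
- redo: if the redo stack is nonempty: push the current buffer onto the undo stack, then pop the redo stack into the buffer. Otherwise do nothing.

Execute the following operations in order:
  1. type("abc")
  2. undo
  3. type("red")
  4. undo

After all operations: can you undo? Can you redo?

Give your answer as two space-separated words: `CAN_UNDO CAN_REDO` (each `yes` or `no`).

After op 1 (type): buf='abc' undo_depth=1 redo_depth=0
After op 2 (undo): buf='(empty)' undo_depth=0 redo_depth=1
After op 3 (type): buf='red' undo_depth=1 redo_depth=0
After op 4 (undo): buf='(empty)' undo_depth=0 redo_depth=1

Answer: no yes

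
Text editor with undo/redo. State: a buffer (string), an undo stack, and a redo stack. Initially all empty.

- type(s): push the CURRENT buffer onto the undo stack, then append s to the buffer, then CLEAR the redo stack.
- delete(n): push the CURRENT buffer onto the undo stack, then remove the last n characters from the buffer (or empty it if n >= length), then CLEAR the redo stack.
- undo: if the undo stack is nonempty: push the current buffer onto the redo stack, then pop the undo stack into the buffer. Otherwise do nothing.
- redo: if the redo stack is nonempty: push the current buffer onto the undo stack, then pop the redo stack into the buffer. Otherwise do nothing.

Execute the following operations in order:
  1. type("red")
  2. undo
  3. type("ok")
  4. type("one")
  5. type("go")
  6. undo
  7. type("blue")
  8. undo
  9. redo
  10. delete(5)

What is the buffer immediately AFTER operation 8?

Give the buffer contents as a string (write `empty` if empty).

Answer: okone

Derivation:
After op 1 (type): buf='red' undo_depth=1 redo_depth=0
After op 2 (undo): buf='(empty)' undo_depth=0 redo_depth=1
After op 3 (type): buf='ok' undo_depth=1 redo_depth=0
After op 4 (type): buf='okone' undo_depth=2 redo_depth=0
After op 5 (type): buf='okonego' undo_depth=3 redo_depth=0
After op 6 (undo): buf='okone' undo_depth=2 redo_depth=1
After op 7 (type): buf='okoneblue' undo_depth=3 redo_depth=0
After op 8 (undo): buf='okone' undo_depth=2 redo_depth=1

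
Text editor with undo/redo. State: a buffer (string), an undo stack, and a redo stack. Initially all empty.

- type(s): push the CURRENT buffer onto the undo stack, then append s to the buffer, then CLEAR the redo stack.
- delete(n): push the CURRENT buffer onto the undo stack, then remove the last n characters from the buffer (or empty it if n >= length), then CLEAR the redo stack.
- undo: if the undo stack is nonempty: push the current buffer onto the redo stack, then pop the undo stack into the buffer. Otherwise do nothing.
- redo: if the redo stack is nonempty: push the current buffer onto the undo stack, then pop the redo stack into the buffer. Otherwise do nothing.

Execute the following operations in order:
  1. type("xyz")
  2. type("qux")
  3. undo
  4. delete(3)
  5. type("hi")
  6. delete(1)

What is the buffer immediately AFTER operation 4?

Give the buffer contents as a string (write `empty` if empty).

Answer: empty

Derivation:
After op 1 (type): buf='xyz' undo_depth=1 redo_depth=0
After op 2 (type): buf='xyzqux' undo_depth=2 redo_depth=0
After op 3 (undo): buf='xyz' undo_depth=1 redo_depth=1
After op 4 (delete): buf='(empty)' undo_depth=2 redo_depth=0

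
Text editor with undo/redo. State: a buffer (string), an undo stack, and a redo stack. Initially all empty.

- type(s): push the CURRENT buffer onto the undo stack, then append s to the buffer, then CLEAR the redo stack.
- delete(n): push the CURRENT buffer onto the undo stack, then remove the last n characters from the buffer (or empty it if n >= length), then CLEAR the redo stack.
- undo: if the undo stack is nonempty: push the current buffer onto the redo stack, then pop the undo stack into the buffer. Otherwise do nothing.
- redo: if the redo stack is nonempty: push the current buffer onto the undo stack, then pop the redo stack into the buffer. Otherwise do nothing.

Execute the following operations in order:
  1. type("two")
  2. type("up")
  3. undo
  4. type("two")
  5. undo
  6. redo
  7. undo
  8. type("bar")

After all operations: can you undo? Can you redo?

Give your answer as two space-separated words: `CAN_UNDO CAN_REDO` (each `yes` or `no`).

After op 1 (type): buf='two' undo_depth=1 redo_depth=0
After op 2 (type): buf='twoup' undo_depth=2 redo_depth=0
After op 3 (undo): buf='two' undo_depth=1 redo_depth=1
After op 4 (type): buf='twotwo' undo_depth=2 redo_depth=0
After op 5 (undo): buf='two' undo_depth=1 redo_depth=1
After op 6 (redo): buf='twotwo' undo_depth=2 redo_depth=0
After op 7 (undo): buf='two' undo_depth=1 redo_depth=1
After op 8 (type): buf='twobar' undo_depth=2 redo_depth=0

Answer: yes no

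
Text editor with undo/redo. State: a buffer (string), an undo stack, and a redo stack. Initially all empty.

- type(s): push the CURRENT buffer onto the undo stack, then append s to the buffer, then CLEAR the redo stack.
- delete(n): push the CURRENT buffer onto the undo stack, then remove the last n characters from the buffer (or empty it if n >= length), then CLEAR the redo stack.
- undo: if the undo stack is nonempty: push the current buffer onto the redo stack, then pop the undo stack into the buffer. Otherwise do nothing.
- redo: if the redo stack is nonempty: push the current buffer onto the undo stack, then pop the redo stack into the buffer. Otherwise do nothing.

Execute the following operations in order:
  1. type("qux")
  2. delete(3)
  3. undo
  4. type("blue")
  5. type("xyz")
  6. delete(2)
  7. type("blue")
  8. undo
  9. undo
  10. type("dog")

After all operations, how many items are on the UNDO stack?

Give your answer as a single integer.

Answer: 4

Derivation:
After op 1 (type): buf='qux' undo_depth=1 redo_depth=0
After op 2 (delete): buf='(empty)' undo_depth=2 redo_depth=0
After op 3 (undo): buf='qux' undo_depth=1 redo_depth=1
After op 4 (type): buf='quxblue' undo_depth=2 redo_depth=0
After op 5 (type): buf='quxbluexyz' undo_depth=3 redo_depth=0
After op 6 (delete): buf='quxbluex' undo_depth=4 redo_depth=0
After op 7 (type): buf='quxbluexblue' undo_depth=5 redo_depth=0
After op 8 (undo): buf='quxbluex' undo_depth=4 redo_depth=1
After op 9 (undo): buf='quxbluexyz' undo_depth=3 redo_depth=2
After op 10 (type): buf='quxbluexyzdog' undo_depth=4 redo_depth=0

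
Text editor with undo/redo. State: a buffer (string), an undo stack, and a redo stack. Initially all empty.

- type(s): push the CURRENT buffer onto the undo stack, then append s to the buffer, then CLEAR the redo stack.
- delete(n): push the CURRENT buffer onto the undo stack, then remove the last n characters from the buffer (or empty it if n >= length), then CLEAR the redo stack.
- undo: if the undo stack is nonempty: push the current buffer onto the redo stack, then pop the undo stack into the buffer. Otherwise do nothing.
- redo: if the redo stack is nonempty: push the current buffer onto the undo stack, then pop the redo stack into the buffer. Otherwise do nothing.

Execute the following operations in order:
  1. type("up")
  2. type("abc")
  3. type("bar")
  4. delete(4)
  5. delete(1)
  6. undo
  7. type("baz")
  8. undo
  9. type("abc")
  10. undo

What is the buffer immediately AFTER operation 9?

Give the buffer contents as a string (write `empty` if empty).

Answer: upababc

Derivation:
After op 1 (type): buf='up' undo_depth=1 redo_depth=0
After op 2 (type): buf='upabc' undo_depth=2 redo_depth=0
After op 3 (type): buf='upabcbar' undo_depth=3 redo_depth=0
After op 4 (delete): buf='upab' undo_depth=4 redo_depth=0
After op 5 (delete): buf='upa' undo_depth=5 redo_depth=0
After op 6 (undo): buf='upab' undo_depth=4 redo_depth=1
After op 7 (type): buf='upabbaz' undo_depth=5 redo_depth=0
After op 8 (undo): buf='upab' undo_depth=4 redo_depth=1
After op 9 (type): buf='upababc' undo_depth=5 redo_depth=0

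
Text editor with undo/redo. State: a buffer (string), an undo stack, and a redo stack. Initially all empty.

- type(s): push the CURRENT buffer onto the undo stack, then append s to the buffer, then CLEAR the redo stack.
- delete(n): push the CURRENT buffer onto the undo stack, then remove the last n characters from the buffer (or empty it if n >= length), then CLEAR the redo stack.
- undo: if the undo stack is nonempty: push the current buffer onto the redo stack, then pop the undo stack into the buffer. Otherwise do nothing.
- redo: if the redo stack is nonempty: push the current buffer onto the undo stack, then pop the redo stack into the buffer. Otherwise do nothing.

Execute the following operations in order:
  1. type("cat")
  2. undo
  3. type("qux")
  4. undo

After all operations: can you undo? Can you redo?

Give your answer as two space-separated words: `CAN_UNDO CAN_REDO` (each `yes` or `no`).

Answer: no yes

Derivation:
After op 1 (type): buf='cat' undo_depth=1 redo_depth=0
After op 2 (undo): buf='(empty)' undo_depth=0 redo_depth=1
After op 3 (type): buf='qux' undo_depth=1 redo_depth=0
After op 4 (undo): buf='(empty)' undo_depth=0 redo_depth=1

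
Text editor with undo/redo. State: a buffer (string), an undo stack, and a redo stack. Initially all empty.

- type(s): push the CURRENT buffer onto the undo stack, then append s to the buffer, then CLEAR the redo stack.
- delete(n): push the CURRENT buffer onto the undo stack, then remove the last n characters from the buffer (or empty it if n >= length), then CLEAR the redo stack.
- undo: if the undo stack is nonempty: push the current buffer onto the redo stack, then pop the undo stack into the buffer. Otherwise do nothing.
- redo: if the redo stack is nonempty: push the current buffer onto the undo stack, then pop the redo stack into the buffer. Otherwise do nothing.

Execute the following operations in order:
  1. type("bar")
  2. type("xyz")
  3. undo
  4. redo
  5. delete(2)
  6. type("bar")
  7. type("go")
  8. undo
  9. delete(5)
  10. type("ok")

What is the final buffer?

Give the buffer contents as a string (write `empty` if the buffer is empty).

Answer: baok

Derivation:
After op 1 (type): buf='bar' undo_depth=1 redo_depth=0
After op 2 (type): buf='barxyz' undo_depth=2 redo_depth=0
After op 3 (undo): buf='bar' undo_depth=1 redo_depth=1
After op 4 (redo): buf='barxyz' undo_depth=2 redo_depth=0
After op 5 (delete): buf='barx' undo_depth=3 redo_depth=0
After op 6 (type): buf='barxbar' undo_depth=4 redo_depth=0
After op 7 (type): buf='barxbargo' undo_depth=5 redo_depth=0
After op 8 (undo): buf='barxbar' undo_depth=4 redo_depth=1
After op 9 (delete): buf='ba' undo_depth=5 redo_depth=0
After op 10 (type): buf='baok' undo_depth=6 redo_depth=0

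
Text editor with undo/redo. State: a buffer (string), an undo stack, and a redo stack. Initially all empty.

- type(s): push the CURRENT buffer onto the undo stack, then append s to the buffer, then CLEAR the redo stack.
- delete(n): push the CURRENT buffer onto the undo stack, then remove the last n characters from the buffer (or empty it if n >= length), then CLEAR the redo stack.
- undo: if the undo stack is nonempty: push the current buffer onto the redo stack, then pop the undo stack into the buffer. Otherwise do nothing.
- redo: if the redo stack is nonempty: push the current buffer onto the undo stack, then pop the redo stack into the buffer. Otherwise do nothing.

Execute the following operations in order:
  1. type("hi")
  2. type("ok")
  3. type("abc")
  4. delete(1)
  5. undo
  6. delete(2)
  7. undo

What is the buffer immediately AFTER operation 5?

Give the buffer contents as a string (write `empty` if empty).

Answer: hiokabc

Derivation:
After op 1 (type): buf='hi' undo_depth=1 redo_depth=0
After op 2 (type): buf='hiok' undo_depth=2 redo_depth=0
After op 3 (type): buf='hiokabc' undo_depth=3 redo_depth=0
After op 4 (delete): buf='hiokab' undo_depth=4 redo_depth=0
After op 5 (undo): buf='hiokabc' undo_depth=3 redo_depth=1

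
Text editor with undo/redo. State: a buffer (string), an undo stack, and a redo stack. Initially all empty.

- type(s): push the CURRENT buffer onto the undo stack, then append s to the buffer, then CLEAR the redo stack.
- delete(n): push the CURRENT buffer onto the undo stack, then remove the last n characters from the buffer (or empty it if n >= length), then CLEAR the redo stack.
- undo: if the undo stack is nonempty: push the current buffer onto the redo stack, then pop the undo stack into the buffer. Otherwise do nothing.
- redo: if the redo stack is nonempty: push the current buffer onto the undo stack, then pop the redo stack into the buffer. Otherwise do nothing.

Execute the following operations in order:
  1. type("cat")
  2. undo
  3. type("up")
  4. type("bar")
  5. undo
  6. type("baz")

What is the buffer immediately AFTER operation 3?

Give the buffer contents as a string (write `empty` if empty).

Answer: up

Derivation:
After op 1 (type): buf='cat' undo_depth=1 redo_depth=0
After op 2 (undo): buf='(empty)' undo_depth=0 redo_depth=1
After op 3 (type): buf='up' undo_depth=1 redo_depth=0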